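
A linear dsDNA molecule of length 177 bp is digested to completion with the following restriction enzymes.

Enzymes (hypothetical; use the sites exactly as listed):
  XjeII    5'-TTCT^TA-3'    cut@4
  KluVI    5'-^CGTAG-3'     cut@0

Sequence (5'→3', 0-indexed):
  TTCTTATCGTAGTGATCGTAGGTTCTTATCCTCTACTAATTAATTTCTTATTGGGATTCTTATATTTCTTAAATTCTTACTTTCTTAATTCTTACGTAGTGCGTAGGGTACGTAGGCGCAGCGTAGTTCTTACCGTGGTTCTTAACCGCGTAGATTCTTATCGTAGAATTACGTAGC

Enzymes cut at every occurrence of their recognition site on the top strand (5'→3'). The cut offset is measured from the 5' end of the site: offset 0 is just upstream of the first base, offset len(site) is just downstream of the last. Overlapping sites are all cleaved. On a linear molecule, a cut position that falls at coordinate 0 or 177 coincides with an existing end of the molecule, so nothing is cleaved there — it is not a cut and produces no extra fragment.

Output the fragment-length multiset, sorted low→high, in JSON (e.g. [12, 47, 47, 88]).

[2,3,3,4,6,6,7,7,8,8,9,9,9,9,10,10,10,11,12,12,22]

Scan for sites:
  XjeII (TTCTTA, off=4): starts [0, 22, 44, 56, 65, 73, 81, 88, 126, 138, 154] → cuts [4, 26, 48, 60, 69, 77, 85, 92, 130, 142, 158]
  KluVI (CGTAG, off=0): starts [7, 16, 94, 101, 110, 121, 148, 161, 171] → cuts [7, 16, 94, 101, 110, 121, 148, 161, 171]

All cut coordinates (distinct, sorted): [4, 7, 16, 26, 48, 60, 69, 77, 85, 92, 94, 101, 110, 121, 130, 142, 148, 158, 161, 171]

Fragments:
  [0,4): 4 bp
  [4,7): 3 bp
  [7,16): 9 bp
  [16,26): 10 bp
  [26,48): 22 bp
  [48,60): 12 bp
  [60,69): 9 bp
  [69,77): 8 bp
  [77,85): 8 bp
  [85,92): 7 bp
  [92,94): 2 bp
  [94,101): 7 bp
  [101,110): 9 bp
  [110,121): 11 bp
  [121,130): 9 bp
  [130,142): 12 bp
  [142,148): 6 bp
  [148,158): 10 bp
  [158,161): 3 bp
  [161,171): 10 bp
  [171,177): 6 bp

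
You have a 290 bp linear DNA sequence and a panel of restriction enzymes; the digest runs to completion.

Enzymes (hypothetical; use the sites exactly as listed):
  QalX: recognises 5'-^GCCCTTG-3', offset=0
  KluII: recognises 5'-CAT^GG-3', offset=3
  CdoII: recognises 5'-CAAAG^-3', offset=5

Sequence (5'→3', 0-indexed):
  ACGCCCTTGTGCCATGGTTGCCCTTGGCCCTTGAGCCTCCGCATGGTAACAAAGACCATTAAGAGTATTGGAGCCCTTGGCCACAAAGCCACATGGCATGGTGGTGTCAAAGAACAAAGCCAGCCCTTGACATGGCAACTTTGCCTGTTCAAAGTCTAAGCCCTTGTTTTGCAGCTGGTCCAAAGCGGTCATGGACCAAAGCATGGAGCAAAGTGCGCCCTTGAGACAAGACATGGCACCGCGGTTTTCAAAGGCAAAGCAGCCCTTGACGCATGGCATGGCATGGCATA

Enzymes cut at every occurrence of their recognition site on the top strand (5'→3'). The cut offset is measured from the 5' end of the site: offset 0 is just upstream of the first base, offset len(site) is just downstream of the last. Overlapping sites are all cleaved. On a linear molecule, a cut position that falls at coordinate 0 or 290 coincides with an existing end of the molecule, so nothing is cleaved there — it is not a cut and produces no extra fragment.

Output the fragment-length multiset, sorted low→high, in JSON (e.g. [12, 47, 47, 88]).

[2,2,3,3,3,4,5,5,5,5,6,6,6,7,7,7,9,9,10,11,13,13,13,16,18,18,18,19,21,26]

Scan for sites:
  QalX GCCCTTG/0: at [2, 19, 26, 72, 122, 159, 216, 261] ⇒ [2, 19, 26, 72, 122, 159, 216, 261]
  KluII CATGG/3: at [12, 41, 91, 96, 130, 189, 201, 231, 271, 276, 281] ⇒ [15, 44, 94, 99, 133, 192, 204, 234, 274, 279, 284]
  CdoII CAAAG/5: at [49, 83, 107, 114, 149, 180, 196, 208, 248, 254] ⇒ [54, 88, 112, 119, 154, 185, 201, 213, 253, 259]

Pooled cuts: [2, 15, 19, 26, 44, 54, 72, 88, 94, 99, 112, 119, 122, 133, 154, 159, 185, 192, 201, 204, 213, 216, 234, 253, 259, 261, 274, 279, 284]

Fragment lengths:
  [0,2): 2 bp
  [2,15): 13 bp
  [15,19): 4 bp
  [19,26): 7 bp
  [26,44): 18 bp
  [44,54): 10 bp
  [54,72): 18 bp
  [72,88): 16 bp
  [88,94): 6 bp
  [94,99): 5 bp
  [99,112): 13 bp
  [112,119): 7 bp
  [119,122): 3 bp
  [122,133): 11 bp
  [133,154): 21 bp
  [154,159): 5 bp
  [159,185): 26 bp
  [185,192): 7 bp
  [192,201): 9 bp
  [201,204): 3 bp
  [204,213): 9 bp
  [213,216): 3 bp
  [216,234): 18 bp
  [234,253): 19 bp
  [253,259): 6 bp
  [259,261): 2 bp
  [261,274): 13 bp
  [274,279): 5 bp
  [279,284): 5 bp
  [284,290): 6 bp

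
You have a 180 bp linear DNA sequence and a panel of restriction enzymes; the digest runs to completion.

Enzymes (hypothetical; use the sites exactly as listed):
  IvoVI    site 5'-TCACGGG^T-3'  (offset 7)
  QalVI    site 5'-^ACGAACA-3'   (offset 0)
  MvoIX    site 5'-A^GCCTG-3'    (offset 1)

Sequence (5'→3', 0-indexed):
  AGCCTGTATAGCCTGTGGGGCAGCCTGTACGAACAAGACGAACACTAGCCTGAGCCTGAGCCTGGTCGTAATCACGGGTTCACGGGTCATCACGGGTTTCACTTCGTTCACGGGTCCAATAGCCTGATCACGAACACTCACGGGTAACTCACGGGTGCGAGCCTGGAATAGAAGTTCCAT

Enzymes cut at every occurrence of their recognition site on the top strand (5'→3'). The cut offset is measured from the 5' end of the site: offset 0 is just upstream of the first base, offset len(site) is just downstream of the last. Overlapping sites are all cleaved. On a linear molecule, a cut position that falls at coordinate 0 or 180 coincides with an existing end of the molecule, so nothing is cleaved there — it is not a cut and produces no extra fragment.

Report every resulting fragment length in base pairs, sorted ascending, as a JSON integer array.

Scan for sites:
  IvoVI TCACGGGT/7: at [71, 79, 89, 107, 137, 148] ⇒ [78, 86, 96, 114, 144, 155]
  QalVI ACGAACA/0: at [28, 37, 129] ⇒ [28, 37, 129]
  MvoIX AGCCTG/1: at [0, 9, 21, 46, 52, 58, 120, 159] ⇒ [1, 10, 22, 47, 53, 59, 121, 160]

All cut coordinates (distinct, sorted): [1, 10, 22, 28, 37, 47, 53, 59, 78, 86, 96, 114, 121, 129, 144, 155, 160]

Fragments:
  [0,1): 1 bp
  [1,10): 9 bp
  [10,22): 12 bp
  [22,28): 6 bp
  [28,37): 9 bp
  [37,47): 10 bp
  [47,53): 6 bp
  [53,59): 6 bp
  [59,78): 19 bp
  [78,86): 8 bp
  [86,96): 10 bp
  [96,114): 18 bp
  [114,121): 7 bp
  [121,129): 8 bp
  [129,144): 15 bp
  [144,155): 11 bp
  [155,160): 5 bp
  [160,180): 20 bp

[1,5,6,6,6,7,8,8,9,9,10,10,11,12,15,18,19,20]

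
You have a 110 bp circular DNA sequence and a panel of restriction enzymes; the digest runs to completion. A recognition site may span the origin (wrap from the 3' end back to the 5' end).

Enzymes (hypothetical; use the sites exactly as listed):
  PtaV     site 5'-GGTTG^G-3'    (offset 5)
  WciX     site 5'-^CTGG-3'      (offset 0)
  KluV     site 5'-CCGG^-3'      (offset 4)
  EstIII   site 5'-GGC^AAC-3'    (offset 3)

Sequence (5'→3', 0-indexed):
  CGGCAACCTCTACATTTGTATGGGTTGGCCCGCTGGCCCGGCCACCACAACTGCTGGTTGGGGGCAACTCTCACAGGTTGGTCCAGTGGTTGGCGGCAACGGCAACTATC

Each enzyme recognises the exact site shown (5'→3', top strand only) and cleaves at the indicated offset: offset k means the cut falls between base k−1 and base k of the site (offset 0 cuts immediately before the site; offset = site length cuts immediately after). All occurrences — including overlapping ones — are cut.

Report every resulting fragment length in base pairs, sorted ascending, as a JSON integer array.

[1,5,5,5,6,7,9,10,12,12,15,23]

Per-enzyme occurrences:
  PtaV (GGTTGG, off=5): starts [22, 55, 75, 87] → cuts [27, 60, 80, 92]
  WciX (CTGG, off=0): starts [32, 53] → cuts [32, 53]
  KluV (CCGG, off=4): starts [37, 109] → cuts [3, 41]
  EstIII (GGCAAC, off=3): starts [1, 62, 94, 100] → cuts [4, 65, 97, 103]

All cut coordinates (distinct, sorted): [3, 4, 27, 32, 41, 53, 60, 65, 80, 92, 97, 103]

Fragments:
  3→4: 1 bp
  4→27: 23 bp
  27→32: 5 bp
  32→41: 9 bp
  41→53: 12 bp
  53→60: 7 bp
  60→65: 5 bp
  65→80: 15 bp
  80→92: 12 bp
  92→97: 5 bp
  97→103: 6 bp
  103→3 (wrap): 110-103+3 = 10 bp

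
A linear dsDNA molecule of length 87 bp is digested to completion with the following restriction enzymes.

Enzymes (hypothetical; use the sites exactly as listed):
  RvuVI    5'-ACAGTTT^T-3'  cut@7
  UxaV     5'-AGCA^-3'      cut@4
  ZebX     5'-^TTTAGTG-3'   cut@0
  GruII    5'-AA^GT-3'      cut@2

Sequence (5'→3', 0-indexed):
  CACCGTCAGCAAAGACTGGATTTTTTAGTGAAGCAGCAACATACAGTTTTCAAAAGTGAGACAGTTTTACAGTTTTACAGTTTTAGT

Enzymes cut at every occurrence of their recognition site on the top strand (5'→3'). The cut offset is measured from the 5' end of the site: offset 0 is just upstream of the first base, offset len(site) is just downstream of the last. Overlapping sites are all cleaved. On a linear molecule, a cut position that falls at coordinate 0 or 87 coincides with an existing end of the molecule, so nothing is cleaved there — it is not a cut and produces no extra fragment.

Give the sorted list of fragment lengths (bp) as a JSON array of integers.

Scan for sites:
  RvuVI (ACAGTTTT, off=7): starts [42, 60, 68, 76] → cuts [49, 67, 75, 83]
  UxaV (AGCA, off=4): starts [7, 31, 34] → cuts [11, 35, 38]
  ZebX (TTTAGTG, off=0): starts [23] → cuts [23]
  GruII (AAGT, off=2): starts [53] → cuts [55]

All cut coordinates (distinct, sorted): [11, 23, 35, 38, 49, 55, 67, 75, 83]

Fragment lengths:
  [0,11): 11 bp
  [11,23): 12 bp
  [23,35): 12 bp
  [35,38): 3 bp
  [38,49): 11 bp
  [49,55): 6 bp
  [55,67): 12 bp
  [67,75): 8 bp
  [75,83): 8 bp
  [83,87): 4 bp

[3,4,6,8,8,11,11,12,12,12]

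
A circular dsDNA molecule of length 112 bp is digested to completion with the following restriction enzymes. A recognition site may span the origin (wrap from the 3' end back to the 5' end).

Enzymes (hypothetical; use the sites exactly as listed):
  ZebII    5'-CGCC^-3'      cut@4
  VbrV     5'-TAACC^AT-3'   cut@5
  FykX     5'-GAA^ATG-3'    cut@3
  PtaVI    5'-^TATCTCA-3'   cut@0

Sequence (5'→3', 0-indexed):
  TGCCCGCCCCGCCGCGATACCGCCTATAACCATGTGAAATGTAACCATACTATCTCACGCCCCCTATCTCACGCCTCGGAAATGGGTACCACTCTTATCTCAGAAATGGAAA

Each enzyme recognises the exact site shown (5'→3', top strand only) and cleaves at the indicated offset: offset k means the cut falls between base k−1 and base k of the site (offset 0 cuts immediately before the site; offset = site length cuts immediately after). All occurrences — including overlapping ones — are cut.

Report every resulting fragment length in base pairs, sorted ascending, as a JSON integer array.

Site scan:
  ZebII CGCC/4: at [4, 9, 20, 57, 71] ⇒ [8, 13, 24, 61, 75]
  VbrV TAACCAT/5: at [26, 41] ⇒ [31, 46]
  FykX GAAATG/3: at [35, 78, 102, 108] ⇒ [38, 81, 105, 111]
  PtaVI TATCTCA/0: at [50, 64, 95] ⇒ [50, 64, 95]

Pooled cuts: [8, 13, 24, 31, 38, 46, 50, 61, 64, 75, 81, 95, 105, 111]

Fragment lengths:
  8→13: 5 bp
  13→24: 11 bp
  24→31: 7 bp
  31→38: 7 bp
  38→46: 8 bp
  46→50: 4 bp
  50→61: 11 bp
  61→64: 3 bp
  64→75: 11 bp
  75→81: 6 bp
  81→95: 14 bp
  95→105: 10 bp
  105→111: 6 bp
  111→8 (wrap): 112-111+8 = 9 bp

[3,4,5,6,6,7,7,8,9,10,11,11,11,14]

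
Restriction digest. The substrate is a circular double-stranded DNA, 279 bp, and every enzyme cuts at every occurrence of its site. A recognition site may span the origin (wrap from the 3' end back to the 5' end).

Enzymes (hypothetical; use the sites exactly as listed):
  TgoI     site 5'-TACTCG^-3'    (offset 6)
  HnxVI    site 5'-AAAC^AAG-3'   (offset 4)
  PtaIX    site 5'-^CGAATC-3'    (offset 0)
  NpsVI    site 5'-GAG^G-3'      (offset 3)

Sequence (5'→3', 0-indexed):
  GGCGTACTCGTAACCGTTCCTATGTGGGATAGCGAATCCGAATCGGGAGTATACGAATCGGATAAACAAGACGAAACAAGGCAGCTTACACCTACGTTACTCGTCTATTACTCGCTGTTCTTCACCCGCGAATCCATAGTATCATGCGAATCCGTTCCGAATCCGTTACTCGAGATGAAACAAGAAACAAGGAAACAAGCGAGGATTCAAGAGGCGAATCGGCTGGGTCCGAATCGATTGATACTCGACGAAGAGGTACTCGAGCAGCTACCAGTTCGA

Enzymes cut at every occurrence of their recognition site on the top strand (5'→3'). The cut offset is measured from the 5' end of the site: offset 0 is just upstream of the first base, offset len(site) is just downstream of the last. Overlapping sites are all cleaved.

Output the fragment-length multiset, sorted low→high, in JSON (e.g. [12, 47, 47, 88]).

Site scan:
  TgoI TACTCG/6: at [4, 97, 108, 166, 241, 256] ⇒ [10, 103, 114, 172, 247, 262]
  HnxVI AAACAAG/4: at [63, 73, 177, 184, 192] ⇒ [67, 77, 181, 188, 196]
  PtaIX CGAATC/0: at [32, 38, 53, 128, 146, 157, 214, 229] ⇒ [32, 38, 53, 128, 146, 157, 214, 229]
  NpsVI GAGG/3: at [200, 210, 252, 277] ⇒ [1, 203, 213, 255]

Pooled cuts: [1, 10, 32, 38, 53, 67, 77, 103, 114, 128, 146, 157, 172, 181, 188, 196, 203, 213, 214, 229, 247, 255, 262]

Fragments:
  1→10: 9 bp
  10→32: 22 bp
  32→38: 6 bp
  38→53: 15 bp
  53→67: 14 bp
  67→77: 10 bp
  77→103: 26 bp
  103→114: 11 bp
  114→128: 14 bp
  128→146: 18 bp
  146→157: 11 bp
  157→172: 15 bp
  172→181: 9 bp
  181→188: 7 bp
  188→196: 8 bp
  196→203: 7 bp
  203→213: 10 bp
  213→214: 1 bp
  214→229: 15 bp
  229→247: 18 bp
  247→255: 8 bp
  255→262: 7 bp
  262→1 (wrap): 279-262+1 = 18 bp

[1,6,7,7,7,8,8,9,9,10,10,11,11,14,14,15,15,15,18,18,18,22,26]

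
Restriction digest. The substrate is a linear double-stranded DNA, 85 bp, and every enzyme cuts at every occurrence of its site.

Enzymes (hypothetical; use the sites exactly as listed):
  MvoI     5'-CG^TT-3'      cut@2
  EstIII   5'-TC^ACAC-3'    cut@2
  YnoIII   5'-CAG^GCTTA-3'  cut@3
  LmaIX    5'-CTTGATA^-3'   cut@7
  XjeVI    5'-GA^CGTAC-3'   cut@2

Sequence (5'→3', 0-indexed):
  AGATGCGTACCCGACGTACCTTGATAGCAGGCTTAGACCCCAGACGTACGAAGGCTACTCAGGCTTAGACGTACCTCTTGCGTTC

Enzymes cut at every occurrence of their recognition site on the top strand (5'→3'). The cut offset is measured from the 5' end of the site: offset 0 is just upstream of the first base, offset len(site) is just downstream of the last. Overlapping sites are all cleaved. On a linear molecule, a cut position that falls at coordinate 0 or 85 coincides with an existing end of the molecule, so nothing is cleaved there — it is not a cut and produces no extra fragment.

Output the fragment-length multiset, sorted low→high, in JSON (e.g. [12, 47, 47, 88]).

Scan for sites:
  MvoI (CGTT, off=2): starts [80] → cuts [82]
  EstIII (TCACAC, off=2): no sites
  YnoIII (CAGGCTTA, off=3): starts [27, 59] → cuts [30, 62]
  LmaIX (CTTGATA, off=7): starts [19] → cuts [26]
  XjeVI (GACGTAC, off=2): starts [12, 42, 67] → cuts [14, 44, 69]

Pooled cuts: [14, 26, 30, 44, 62, 69, 82]

Fragments:
  [0,14): 14 bp
  [14,26): 12 bp
  [26,30): 4 bp
  [30,44): 14 bp
  [44,62): 18 bp
  [62,69): 7 bp
  [69,82): 13 bp
  [82,85): 3 bp

[3,4,7,12,13,14,14,18]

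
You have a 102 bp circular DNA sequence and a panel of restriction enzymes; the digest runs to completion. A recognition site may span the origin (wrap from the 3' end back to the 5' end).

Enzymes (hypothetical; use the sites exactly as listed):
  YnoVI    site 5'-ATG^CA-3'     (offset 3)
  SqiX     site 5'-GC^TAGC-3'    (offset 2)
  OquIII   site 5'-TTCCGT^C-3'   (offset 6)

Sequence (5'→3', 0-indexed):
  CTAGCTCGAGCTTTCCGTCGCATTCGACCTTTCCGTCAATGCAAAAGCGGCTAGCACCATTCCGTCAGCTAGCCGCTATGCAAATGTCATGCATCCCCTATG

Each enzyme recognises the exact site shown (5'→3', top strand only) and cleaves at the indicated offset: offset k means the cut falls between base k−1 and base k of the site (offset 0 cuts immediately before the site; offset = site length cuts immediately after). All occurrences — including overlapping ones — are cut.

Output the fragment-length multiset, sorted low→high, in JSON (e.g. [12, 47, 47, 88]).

[4,5,10,11,11,12,14,17,18]

Site scan:
  YnoVI ATGCA/3: at [38, 77, 88] ⇒ [41, 80, 91]
  SqiX GCTAGC/2: at [49, 67, 101] ⇒ [1, 51, 69]
  OquIII TTCCGTC/6: at [12, 30, 59] ⇒ [18, 36, 65]

Pooled cuts: [1, 18, 36, 41, 51, 65, 69, 80, 91]

Fragments:
  1→18: 17 bp
  18→36: 18 bp
  36→41: 5 bp
  41→51: 10 bp
  51→65: 14 bp
  65→69: 4 bp
  69→80: 11 bp
  80→91: 11 bp
  91→1 (wrap): 102-91+1 = 12 bp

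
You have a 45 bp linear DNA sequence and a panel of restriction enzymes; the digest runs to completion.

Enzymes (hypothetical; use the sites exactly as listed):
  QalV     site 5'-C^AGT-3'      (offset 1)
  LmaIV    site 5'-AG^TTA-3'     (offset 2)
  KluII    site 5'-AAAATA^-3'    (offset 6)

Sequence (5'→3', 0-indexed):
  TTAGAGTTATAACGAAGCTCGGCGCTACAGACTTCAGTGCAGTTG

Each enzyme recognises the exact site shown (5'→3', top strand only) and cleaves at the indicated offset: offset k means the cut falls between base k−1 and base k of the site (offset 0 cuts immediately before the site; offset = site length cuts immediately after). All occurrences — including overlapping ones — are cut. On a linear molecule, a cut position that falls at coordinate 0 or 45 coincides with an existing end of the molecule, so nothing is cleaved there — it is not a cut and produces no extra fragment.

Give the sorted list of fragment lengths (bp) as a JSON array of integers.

[5,5,6,29]

Site scan:
  QalV (CAGT, off=1): starts [34, 39] → cuts [35, 40]
  LmaIV (AGTTA, off=2): starts [4] → cuts [6]
  KluII (AAAATA, off=6): no sites

Pooled cuts: [6, 35, 40]

Fragments:
  [0,6): 6 bp
  [6,35): 29 bp
  [35,40): 5 bp
  [40,45): 5 bp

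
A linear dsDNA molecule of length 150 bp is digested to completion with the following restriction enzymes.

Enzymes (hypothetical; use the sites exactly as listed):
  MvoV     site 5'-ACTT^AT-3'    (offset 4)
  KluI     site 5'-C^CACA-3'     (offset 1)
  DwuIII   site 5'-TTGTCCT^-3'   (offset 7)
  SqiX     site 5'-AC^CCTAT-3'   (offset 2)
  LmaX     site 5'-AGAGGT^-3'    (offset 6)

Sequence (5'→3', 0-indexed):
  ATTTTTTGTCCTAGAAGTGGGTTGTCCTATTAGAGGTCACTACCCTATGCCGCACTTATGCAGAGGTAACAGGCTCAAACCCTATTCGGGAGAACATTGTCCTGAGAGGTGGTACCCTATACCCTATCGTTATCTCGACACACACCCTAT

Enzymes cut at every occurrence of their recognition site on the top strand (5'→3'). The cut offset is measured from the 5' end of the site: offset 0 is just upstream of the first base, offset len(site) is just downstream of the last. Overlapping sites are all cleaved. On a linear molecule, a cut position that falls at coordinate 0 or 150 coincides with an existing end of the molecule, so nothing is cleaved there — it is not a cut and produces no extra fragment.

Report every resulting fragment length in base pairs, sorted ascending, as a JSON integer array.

[5,5,6,7,7,9,10,12,13,14,16,23,23]

Site scan:
  MvoV (ACTTAT, off=4): starts [53] → cuts [57]
  KluI (CCACA, off=1): no sites
  DwuIII (TTGTCCT, off=7): starts [5, 21, 96] → cuts [12, 28, 103]
  SqiX (ACCCTAT, off=2): starts [41, 78, 113, 120, 143] → cuts [43, 80, 115, 122, 145]
  LmaX (AGAGGT, off=6): starts [31, 61, 104] → cuts [37, 67, 110]

All cut coordinates (distinct, sorted): [12, 28, 37, 43, 57, 67, 80, 103, 110, 115, 122, 145]

Fragments:
  [0,12): 12 bp
  [12,28): 16 bp
  [28,37): 9 bp
  [37,43): 6 bp
  [43,57): 14 bp
  [57,67): 10 bp
  [67,80): 13 bp
  [80,103): 23 bp
  [103,110): 7 bp
  [110,115): 5 bp
  [115,122): 7 bp
  [122,145): 23 bp
  [145,150): 5 bp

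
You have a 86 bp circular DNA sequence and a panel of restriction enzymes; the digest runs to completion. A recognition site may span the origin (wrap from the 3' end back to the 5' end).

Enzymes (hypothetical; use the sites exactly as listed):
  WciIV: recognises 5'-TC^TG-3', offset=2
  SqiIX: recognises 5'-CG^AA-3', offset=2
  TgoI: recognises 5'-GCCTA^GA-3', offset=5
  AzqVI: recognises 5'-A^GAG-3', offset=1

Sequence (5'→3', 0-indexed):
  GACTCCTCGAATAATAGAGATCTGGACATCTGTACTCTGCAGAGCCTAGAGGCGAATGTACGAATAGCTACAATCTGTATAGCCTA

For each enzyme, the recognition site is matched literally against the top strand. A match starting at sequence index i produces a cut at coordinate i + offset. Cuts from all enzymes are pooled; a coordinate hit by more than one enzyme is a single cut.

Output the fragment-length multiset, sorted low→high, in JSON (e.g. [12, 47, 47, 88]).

[4,6,6,7,7,7,8,8,9,11,13]

Scan for sites:
  WciIV TCTG/2: at [20, 28, 35, 73] ⇒ [22, 30, 37, 75]
  SqiIX CGAA/2: at [7, 52, 60] ⇒ [9, 54, 62]
  TgoI GCCTAGA/5: at [43, 81] ⇒ [0, 48]
  AzqVI AGAG/1: at [15, 40, 47] ⇒ [16, 41, 48]

All cut coordinates (distinct, sorted): [0, 9, 16, 22, 30, 37, 41, 48, 54, 62, 75]

Fragment lengths:
  0→9: 9 bp
  9→16: 7 bp
  16→22: 6 bp
  22→30: 8 bp
  30→37: 7 bp
  37→41: 4 bp
  41→48: 7 bp
  48→54: 6 bp
  54→62: 8 bp
  62→75: 13 bp
  75→0 (wrap): 86-75+0 = 11 bp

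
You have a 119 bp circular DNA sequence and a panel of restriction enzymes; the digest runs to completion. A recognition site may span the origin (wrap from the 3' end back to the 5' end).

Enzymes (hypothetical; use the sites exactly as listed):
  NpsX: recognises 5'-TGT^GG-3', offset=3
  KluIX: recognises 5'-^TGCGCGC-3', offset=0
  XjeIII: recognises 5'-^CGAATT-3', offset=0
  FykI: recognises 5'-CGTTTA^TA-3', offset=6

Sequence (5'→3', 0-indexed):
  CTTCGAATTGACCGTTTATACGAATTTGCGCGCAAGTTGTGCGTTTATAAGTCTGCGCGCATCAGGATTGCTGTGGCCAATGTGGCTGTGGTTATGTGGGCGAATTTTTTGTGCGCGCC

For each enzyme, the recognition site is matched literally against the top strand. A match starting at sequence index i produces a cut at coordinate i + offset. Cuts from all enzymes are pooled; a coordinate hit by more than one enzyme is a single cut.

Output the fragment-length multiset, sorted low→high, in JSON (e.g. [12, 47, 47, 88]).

[2,3,6,6,6,8,9,11,11,15,21,21]

Per-enzyme occurrences:
  NpsX TGTGG/3: at [71, 80, 86, 94] ⇒ [74, 83, 89, 97]
  KluIX TGCGCGC/0: at [26, 53, 111] ⇒ [26, 53, 111]
  XjeIII CGAATT/0: at [3, 20, 100] ⇒ [3, 20, 100]
  FykI CGTTTATA/6: at [12, 41] ⇒ [18, 47]

All cut coordinates (distinct, sorted): [3, 18, 20, 26, 47, 53, 74, 83, 89, 97, 100, 111]

Fragments:
  3→18: 15 bp
  18→20: 2 bp
  20→26: 6 bp
  26→47: 21 bp
  47→53: 6 bp
  53→74: 21 bp
  74→83: 9 bp
  83→89: 6 bp
  89→97: 8 bp
  97→100: 3 bp
  100→111: 11 bp
  111→3 (wrap): 119-111+3 = 11 bp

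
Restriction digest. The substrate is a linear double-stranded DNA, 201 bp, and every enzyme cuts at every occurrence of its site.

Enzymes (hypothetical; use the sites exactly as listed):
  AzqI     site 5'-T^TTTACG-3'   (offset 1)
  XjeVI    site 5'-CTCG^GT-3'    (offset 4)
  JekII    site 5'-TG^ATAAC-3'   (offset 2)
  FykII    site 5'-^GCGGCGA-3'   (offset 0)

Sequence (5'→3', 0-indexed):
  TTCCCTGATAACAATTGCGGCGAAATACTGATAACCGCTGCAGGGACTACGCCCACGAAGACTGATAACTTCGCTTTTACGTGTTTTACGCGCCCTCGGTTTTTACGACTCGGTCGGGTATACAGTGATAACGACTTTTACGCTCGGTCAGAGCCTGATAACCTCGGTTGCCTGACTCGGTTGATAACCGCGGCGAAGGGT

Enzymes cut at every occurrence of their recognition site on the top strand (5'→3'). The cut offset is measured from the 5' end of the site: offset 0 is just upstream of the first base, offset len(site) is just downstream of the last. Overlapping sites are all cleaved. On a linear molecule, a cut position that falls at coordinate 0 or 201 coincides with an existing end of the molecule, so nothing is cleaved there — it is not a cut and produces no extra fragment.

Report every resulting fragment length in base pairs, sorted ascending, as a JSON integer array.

[3,4,6,7,9,9,9,9,10,11,11,11,12,13,14,14,15,34]

Scan for sites:
  AzqI TTTTACG/1: at [74, 83, 100, 135] ⇒ [75, 84, 101, 136]
  XjeVI CTCGGT/4: at [94, 108, 142, 162, 175] ⇒ [98, 112, 146, 166, 179]
  JekII TGATAAC/2: at [5, 28, 62, 125, 155, 181] ⇒ [7, 30, 64, 127, 157, 183]
  FykII GCGGCGA/0: at [16, 189] ⇒ [16, 189]

Pooled cuts: [7, 16, 30, 64, 75, 84, 98, 101, 112, 127, 136, 146, 157, 166, 179, 183, 189]

Fragments:
  [0,7): 7 bp
  [7,16): 9 bp
  [16,30): 14 bp
  [30,64): 34 bp
  [64,75): 11 bp
  [75,84): 9 bp
  [84,98): 14 bp
  [98,101): 3 bp
  [101,112): 11 bp
  [112,127): 15 bp
  [127,136): 9 bp
  [136,146): 10 bp
  [146,157): 11 bp
  [157,166): 9 bp
  [166,179): 13 bp
  [179,183): 4 bp
  [183,189): 6 bp
  [189,201): 12 bp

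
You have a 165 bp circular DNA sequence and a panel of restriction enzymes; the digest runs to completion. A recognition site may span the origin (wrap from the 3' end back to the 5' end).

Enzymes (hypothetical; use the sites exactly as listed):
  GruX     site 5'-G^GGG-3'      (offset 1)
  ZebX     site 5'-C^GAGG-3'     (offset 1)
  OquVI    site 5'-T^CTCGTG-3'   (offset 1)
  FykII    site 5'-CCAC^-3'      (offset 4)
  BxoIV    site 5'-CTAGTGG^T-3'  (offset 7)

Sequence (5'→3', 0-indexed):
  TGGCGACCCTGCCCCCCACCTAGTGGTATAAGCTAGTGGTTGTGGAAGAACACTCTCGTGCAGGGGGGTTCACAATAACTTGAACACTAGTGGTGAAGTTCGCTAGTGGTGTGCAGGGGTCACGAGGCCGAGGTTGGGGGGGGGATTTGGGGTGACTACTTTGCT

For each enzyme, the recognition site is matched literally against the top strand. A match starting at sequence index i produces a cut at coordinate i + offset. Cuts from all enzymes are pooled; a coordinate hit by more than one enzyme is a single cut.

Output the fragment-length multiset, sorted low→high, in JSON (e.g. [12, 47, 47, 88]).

[1,1,1,1,1,1,1,6,7,7,7,7,8,9,13,15,16,28,35]

Per-enzyme occurrences:
  GruX GGGG/1: at [62, 63, 64, 115, 135, 136, 137, 138, 139, 140, 148] ⇒ [63, 64, 65, 116, 136, 137, 138, 139, 140, 141, 149]
  ZebX CGAGG/1: at [122, 128] ⇒ [123, 129]
  OquVI TCTCGTG/1: at [53] ⇒ [54]
  FykII CCAC/4: at [15] ⇒ [19]
  BxoIV CTAGTGGT/7: at [19, 32, 86, 102] ⇒ [26, 39, 93, 109]

Pooled cuts: [19, 26, 39, 54, 63, 64, 65, 93, 109, 116, 123, 129, 136, 137, 138, 139, 140, 141, 149]

Fragment lengths:
  19→26: 7 bp
  26→39: 13 bp
  39→54: 15 bp
  54→63: 9 bp
  63→64: 1 bp
  64→65: 1 bp
  65→93: 28 bp
  93→109: 16 bp
  109→116: 7 bp
  116→123: 7 bp
  123→129: 6 bp
  129→136: 7 bp
  136→137: 1 bp
  137→138: 1 bp
  138→139: 1 bp
  139→140: 1 bp
  140→141: 1 bp
  141→149: 8 bp
  149→19 (wrap): 165-149+19 = 35 bp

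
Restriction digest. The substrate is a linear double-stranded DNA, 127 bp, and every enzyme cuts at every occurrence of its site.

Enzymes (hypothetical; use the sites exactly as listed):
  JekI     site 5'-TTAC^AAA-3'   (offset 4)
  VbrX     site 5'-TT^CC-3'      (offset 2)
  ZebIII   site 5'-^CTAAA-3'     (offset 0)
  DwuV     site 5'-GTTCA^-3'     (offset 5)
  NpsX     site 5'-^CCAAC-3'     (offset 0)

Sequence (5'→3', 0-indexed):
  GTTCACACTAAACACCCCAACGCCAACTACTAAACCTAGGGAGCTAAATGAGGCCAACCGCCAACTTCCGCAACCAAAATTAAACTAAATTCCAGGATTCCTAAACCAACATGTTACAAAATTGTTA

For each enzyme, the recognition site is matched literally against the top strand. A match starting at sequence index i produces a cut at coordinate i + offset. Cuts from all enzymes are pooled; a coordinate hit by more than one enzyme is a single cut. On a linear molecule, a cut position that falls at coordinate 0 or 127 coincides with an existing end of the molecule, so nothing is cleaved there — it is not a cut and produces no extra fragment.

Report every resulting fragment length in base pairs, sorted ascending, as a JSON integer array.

[1,2,5,5,6,7,7,7,7,8,9,10,10,12,14,17]

Scan for sites:
  JekI (TTACAAA, off=4): starts [113] → cuts [117]
  VbrX (TTCC, off=2): starts [65, 89, 97] → cuts [67, 91, 99]
  ZebIII (CTAAA, off=0): starts [7, 29, 43, 84, 100] → cuts [7, 29, 43, 84, 100]
  DwuV (GTTCA, off=5): starts [0] → cuts [5]
  NpsX (CCAAC, off=0): starts [16, 22, 53, 60, 105] → cuts [16, 22, 53, 60, 105]

Pooled cuts: [5, 7, 16, 22, 29, 43, 53, 60, 67, 84, 91, 99, 100, 105, 117]

Fragment lengths:
  [0,5): 5 bp
  [5,7): 2 bp
  [7,16): 9 bp
  [16,22): 6 bp
  [22,29): 7 bp
  [29,43): 14 bp
  [43,53): 10 bp
  [53,60): 7 bp
  [60,67): 7 bp
  [67,84): 17 bp
  [84,91): 7 bp
  [91,99): 8 bp
  [99,100): 1 bp
  [100,105): 5 bp
  [105,117): 12 bp
  [117,127): 10 bp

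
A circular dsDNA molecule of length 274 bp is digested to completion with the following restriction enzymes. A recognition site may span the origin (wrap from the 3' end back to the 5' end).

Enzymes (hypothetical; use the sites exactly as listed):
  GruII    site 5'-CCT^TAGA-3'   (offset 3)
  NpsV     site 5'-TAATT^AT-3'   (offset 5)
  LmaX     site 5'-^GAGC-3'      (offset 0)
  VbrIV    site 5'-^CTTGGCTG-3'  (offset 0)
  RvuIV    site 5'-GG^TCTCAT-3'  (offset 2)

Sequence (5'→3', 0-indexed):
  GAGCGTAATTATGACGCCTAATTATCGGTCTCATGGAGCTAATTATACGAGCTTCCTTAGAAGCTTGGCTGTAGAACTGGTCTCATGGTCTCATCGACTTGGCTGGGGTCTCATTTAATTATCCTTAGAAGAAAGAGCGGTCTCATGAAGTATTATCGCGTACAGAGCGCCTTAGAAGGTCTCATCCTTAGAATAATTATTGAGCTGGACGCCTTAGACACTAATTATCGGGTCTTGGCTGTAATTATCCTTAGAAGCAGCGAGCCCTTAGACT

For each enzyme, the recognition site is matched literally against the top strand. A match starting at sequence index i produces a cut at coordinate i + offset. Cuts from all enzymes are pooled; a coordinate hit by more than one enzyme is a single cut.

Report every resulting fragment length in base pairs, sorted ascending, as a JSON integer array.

[3,4,5,5,5,6,6,6,7,7,7,7,8,8,9,9,9,9,9,10,10,10,11,12,12,13,13,13,17,24]

Scan for sites:
  GruII CCTTAGA/3: at [54, 122, 169, 185, 211, 248, 265] ⇒ [57, 125, 172, 188, 214, 251, 268]
  NpsV TAATTAT/5: at [5, 18, 39, 115, 193, 221, 241] ⇒ [10, 23, 44, 120, 198, 226, 246]
  LmaX GAGC/0: at [0, 35, 48, 134, 164, 201, 261] ⇒ [0, 35, 48, 134, 164, 201, 261]
  VbrIV CTTGGCTG/0: at [63, 97, 233] ⇒ [63, 97, 233]
  RvuIV GGTCTCAT/2: at [26, 78, 86, 106, 138, 177] ⇒ [28, 80, 88, 108, 140, 179]

All cut coordinates (distinct, sorted): [0, 10, 23, 28, 35, 44, 48, 57, 63, 80, 88, 97, 108, 120, 125, 134, 140, 164, 172, 179, 188, 198, 201, 214, 226, 233, 246, 251, 261, 268]

Fragment lengths:
  0→10: 10 bp
  10→23: 13 bp
  23→28: 5 bp
  28→35: 7 bp
  35→44: 9 bp
  44→48: 4 bp
  48→57: 9 bp
  57→63: 6 bp
  63→80: 17 bp
  80→88: 8 bp
  88→97: 9 bp
  97→108: 11 bp
  108→120: 12 bp
  120→125: 5 bp
  125→134: 9 bp
  134→140: 6 bp
  140→164: 24 bp
  164→172: 8 bp
  172→179: 7 bp
  179→188: 9 bp
  188→198: 10 bp
  198→201: 3 bp
  201→214: 13 bp
  214→226: 12 bp
  226→233: 7 bp
  233→246: 13 bp
  246→251: 5 bp
  251→261: 10 bp
  261→268: 7 bp
  268→0 (wrap): 274-268+0 = 6 bp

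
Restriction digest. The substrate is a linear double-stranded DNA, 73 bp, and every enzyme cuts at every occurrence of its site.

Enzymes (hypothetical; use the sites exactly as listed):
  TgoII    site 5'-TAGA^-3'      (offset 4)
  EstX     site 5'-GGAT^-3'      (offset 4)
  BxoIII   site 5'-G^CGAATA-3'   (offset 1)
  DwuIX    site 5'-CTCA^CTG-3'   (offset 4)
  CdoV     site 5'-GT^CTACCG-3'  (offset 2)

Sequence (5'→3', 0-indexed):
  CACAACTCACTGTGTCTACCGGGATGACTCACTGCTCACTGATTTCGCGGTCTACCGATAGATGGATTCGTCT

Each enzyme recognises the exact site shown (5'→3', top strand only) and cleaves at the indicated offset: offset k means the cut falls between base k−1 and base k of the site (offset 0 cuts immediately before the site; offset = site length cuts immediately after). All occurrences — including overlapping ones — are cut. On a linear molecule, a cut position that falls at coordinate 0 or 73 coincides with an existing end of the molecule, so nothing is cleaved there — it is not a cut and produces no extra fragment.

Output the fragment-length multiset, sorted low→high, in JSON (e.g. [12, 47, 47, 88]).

[5,6,6,6,7,9,10,11,13]

Per-enzyme occurrences:
  TgoII (TAGA, off=4): starts [58] → cuts [62]
  EstX (GGAT, off=4): starts [21, 63] → cuts [25, 67]
  BxoIII (GCGAATA, off=1): no sites
  DwuIX (CTCACTG, off=4): starts [5, 27, 34] → cuts [9, 31, 38]
  CdoV (GTCTACCG, off=2): starts [13, 49] → cuts [15, 51]

Pooled cuts: [9, 15, 25, 31, 38, 51, 62, 67]

Fragment lengths:
  [0,9): 9 bp
  [9,15): 6 bp
  [15,25): 10 bp
  [25,31): 6 bp
  [31,38): 7 bp
  [38,51): 13 bp
  [51,62): 11 bp
  [62,67): 5 bp
  [67,73): 6 bp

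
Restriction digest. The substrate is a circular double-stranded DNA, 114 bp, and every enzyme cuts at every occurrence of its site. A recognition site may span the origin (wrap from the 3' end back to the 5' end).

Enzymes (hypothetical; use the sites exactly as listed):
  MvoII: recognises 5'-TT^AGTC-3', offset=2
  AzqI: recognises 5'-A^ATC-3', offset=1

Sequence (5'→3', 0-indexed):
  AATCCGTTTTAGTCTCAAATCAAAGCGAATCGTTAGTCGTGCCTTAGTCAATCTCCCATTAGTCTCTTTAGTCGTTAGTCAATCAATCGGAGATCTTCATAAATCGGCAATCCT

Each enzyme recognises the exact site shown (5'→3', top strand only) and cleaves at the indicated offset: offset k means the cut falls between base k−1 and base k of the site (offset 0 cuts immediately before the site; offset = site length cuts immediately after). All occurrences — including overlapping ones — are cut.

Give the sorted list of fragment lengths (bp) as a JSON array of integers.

Scan for sites:
  MvoII TTAGTC/2: at [8, 32, 43, 58, 67, 74] ⇒ [10, 34, 45, 60, 69, 76]
  AzqI AATC/1: at [0, 17, 27, 49, 80, 84, 101, 108] ⇒ [1, 18, 28, 50, 81, 85, 102, 109]

All cut coordinates (distinct, sorted): [1, 10, 18, 28, 34, 45, 50, 60, 69, 76, 81, 85, 102, 109]

Fragment lengths:
  1→10: 9 bp
  10→18: 8 bp
  18→28: 10 bp
  28→34: 6 bp
  34→45: 11 bp
  45→50: 5 bp
  50→60: 10 bp
  60→69: 9 bp
  69→76: 7 bp
  76→81: 5 bp
  81→85: 4 bp
  85→102: 17 bp
  102→109: 7 bp
  109→1 (wrap): 114-109+1 = 6 bp

[4,5,5,6,6,7,7,8,9,9,10,10,11,17]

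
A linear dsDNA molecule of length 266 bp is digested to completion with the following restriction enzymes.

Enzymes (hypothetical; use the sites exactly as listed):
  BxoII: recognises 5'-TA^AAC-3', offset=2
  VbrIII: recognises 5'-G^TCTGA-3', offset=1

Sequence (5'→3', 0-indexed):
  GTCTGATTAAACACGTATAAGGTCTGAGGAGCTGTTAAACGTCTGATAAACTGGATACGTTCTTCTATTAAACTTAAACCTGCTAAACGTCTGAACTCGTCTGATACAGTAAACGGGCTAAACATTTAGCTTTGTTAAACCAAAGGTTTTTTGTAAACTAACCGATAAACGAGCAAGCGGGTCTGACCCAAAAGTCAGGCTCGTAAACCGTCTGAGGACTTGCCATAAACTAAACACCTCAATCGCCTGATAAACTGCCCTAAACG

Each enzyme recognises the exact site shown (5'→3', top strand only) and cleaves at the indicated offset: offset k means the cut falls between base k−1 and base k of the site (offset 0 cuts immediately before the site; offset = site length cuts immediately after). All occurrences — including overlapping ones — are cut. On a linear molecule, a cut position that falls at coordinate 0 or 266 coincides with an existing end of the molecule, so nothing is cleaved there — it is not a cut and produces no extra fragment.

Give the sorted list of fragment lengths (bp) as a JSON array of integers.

[1,4,4,4,5,5,6,7,8,9,9,10,10,12,12,13,14,15,17,17,18,20,22,24]

Scan for sites:
  BxoII (TAAAC, off=2): starts [7, 35, 46, 68, 74, 83, 109, 118, 135, 153, 165, 203, 225, 230, 250, 260] → cuts [9, 37, 48, 70, 76, 85, 111, 120, 137, 155, 167, 205, 227, 232, 252, 262]
  VbrIII (GTCTGA, off=1): starts [0, 21, 40, 88, 98, 180, 209] → cuts [1, 22, 41, 89, 99, 181, 210]

All cut coordinates (distinct, sorted): [1, 9, 22, 37, 41, 48, 70, 76, 85, 89, 99, 111, 120, 137, 155, 167, 181, 205, 210, 227, 232, 252, 262]

Fragments:
  [0,1): 1 bp
  [1,9): 8 bp
  [9,22): 13 bp
  [22,37): 15 bp
  [37,41): 4 bp
  [41,48): 7 bp
  [48,70): 22 bp
  [70,76): 6 bp
  [76,85): 9 bp
  [85,89): 4 bp
  [89,99): 10 bp
  [99,111): 12 bp
  [111,120): 9 bp
  [120,137): 17 bp
  [137,155): 18 bp
  [155,167): 12 bp
  [167,181): 14 bp
  [181,205): 24 bp
  [205,210): 5 bp
  [210,227): 17 bp
  [227,232): 5 bp
  [232,252): 20 bp
  [252,262): 10 bp
  [262,266): 4 bp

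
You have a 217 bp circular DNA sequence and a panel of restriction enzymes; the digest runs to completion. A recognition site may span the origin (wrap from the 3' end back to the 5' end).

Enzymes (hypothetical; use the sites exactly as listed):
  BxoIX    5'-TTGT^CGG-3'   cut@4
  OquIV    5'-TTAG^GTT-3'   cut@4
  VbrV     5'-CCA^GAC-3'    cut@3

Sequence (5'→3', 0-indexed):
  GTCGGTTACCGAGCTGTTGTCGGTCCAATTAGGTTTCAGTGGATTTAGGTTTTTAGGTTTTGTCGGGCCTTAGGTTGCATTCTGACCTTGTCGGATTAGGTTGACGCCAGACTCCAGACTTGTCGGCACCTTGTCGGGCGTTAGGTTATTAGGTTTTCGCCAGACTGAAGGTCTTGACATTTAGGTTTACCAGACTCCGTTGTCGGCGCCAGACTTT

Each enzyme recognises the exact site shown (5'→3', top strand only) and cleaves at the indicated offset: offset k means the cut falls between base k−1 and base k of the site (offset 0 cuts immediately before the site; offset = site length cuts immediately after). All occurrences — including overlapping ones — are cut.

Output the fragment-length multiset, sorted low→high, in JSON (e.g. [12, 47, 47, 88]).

[7,7,7,8,8,8,8,8,8,10,10,10,10,11,11,12,16,18,18,22]

Per-enzyme occurrences:
  BxoIX (TTGTCGG, off=4): starts [16, 59, 87, 119, 130, 199, 215] → cuts [2, 20, 63, 91, 123, 134, 203]
  OquIV (TTAGGTT, off=4): starts [28, 44, 52, 69, 95, 140, 148, 180] → cuts [32, 48, 56, 73, 99, 144, 152, 184]
  VbrV (CCAGAC, off=3): starts [106, 113, 159, 189, 208] → cuts [109, 116, 162, 192, 211]

Pooled cuts: [2, 20, 32, 48, 56, 63, 73, 91, 99, 109, 116, 123, 134, 144, 152, 162, 184, 192, 203, 211]

Fragment lengths:
  2→20: 18 bp
  20→32: 12 bp
  32→48: 16 bp
  48→56: 8 bp
  56→63: 7 bp
  63→73: 10 bp
  73→91: 18 bp
  91→99: 8 bp
  99→109: 10 bp
  109→116: 7 bp
  116→123: 7 bp
  123→134: 11 bp
  134→144: 10 bp
  144→152: 8 bp
  152→162: 10 bp
  162→184: 22 bp
  184→192: 8 bp
  192→203: 11 bp
  203→211: 8 bp
  211→2 (wrap): 217-211+2 = 8 bp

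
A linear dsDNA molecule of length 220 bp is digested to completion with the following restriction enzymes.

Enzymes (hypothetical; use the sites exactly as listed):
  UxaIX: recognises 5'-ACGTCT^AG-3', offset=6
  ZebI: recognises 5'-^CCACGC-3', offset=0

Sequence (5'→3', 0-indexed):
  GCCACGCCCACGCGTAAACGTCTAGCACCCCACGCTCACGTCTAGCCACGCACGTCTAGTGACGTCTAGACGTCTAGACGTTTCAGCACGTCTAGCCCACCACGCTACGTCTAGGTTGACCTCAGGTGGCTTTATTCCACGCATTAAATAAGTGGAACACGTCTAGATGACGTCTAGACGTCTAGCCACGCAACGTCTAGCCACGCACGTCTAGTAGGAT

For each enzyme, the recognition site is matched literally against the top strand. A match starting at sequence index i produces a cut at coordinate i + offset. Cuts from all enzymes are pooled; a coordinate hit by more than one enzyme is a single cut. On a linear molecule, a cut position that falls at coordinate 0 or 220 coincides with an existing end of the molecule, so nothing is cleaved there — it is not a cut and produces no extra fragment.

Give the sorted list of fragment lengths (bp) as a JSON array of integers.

[1,2,2,2,6,6,6,8,8,8,10,11,12,12,13,13,14,16,18,24,28]

Scan for sites:
  UxaIX ACGTCTAG/6: at [17, 37, 51, 61, 69, 87, 106, 158, 169, 177, 192, 206] ⇒ [23, 43, 57, 67, 75, 93, 112, 164, 175, 183, 198, 212]
  ZebI CCACGC/0: at [1, 7, 29, 45, 99, 136, 185, 200] ⇒ [1, 7, 29, 45, 99, 136, 185, 200]

Pooled cuts: [1, 7, 23, 29, 43, 45, 57, 67, 75, 93, 99, 112, 136, 164, 175, 183, 185, 198, 200, 212]

Fragments:
  [0,1): 1 bp
  [1,7): 6 bp
  [7,23): 16 bp
  [23,29): 6 bp
  [29,43): 14 bp
  [43,45): 2 bp
  [45,57): 12 bp
  [57,67): 10 bp
  [67,75): 8 bp
  [75,93): 18 bp
  [93,99): 6 bp
  [99,112): 13 bp
  [112,136): 24 bp
  [136,164): 28 bp
  [164,175): 11 bp
  [175,183): 8 bp
  [183,185): 2 bp
  [185,198): 13 bp
  [198,200): 2 bp
  [200,212): 12 bp
  [212,220): 8 bp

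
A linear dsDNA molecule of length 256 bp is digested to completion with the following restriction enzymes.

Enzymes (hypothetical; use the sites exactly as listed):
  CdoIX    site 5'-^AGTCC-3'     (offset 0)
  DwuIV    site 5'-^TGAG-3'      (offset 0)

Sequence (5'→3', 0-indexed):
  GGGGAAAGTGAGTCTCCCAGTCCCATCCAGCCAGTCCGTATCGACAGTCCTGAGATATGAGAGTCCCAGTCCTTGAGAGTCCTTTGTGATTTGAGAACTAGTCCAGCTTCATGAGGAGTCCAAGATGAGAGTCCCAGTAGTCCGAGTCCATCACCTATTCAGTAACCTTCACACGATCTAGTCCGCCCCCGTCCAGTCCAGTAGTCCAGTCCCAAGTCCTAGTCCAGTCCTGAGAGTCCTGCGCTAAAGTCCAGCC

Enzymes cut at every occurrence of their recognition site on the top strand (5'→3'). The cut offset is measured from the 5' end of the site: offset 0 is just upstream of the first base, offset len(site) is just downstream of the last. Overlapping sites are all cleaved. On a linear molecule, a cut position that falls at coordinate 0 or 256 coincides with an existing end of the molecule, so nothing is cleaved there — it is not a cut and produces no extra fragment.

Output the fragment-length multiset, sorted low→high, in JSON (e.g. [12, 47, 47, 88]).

Site scan:
  CdoIX (AGTCC, off=0): starts [18, 32, 45, 61, 67, 77, 99, 116, 129, 138, 144, 179, 194, 202, 207, 214, 220, 225, 234, 247] → cuts [18, 32, 45, 61, 67, 77, 99, 116, 129, 138, 144, 179, 194, 202, 207, 214, 220, 225, 234, 247]
  DwuIV (TGAG, off=0): starts [8, 50, 57, 73, 91, 111, 125, 230] → cuts [8, 50, 57, 73, 91, 111, 125, 230]

All cut coordinates (distinct, sorted): [8, 18, 32, 45, 50, 57, 61, 67, 73, 77, 91, 99, 111, 116, 125, 129, 138, 144, 179, 194, 202, 207, 214, 220, 225, 230, 234, 247]

Fragments:
  [0,8): 8 bp
  [8,18): 10 bp
  [18,32): 14 bp
  [32,45): 13 bp
  [45,50): 5 bp
  [50,57): 7 bp
  [57,61): 4 bp
  [61,67): 6 bp
  [67,73): 6 bp
  [73,77): 4 bp
  [77,91): 14 bp
  [91,99): 8 bp
  [99,111): 12 bp
  [111,116): 5 bp
  [116,125): 9 bp
  [125,129): 4 bp
  [129,138): 9 bp
  [138,144): 6 bp
  [144,179): 35 bp
  [179,194): 15 bp
  [194,202): 8 bp
  [202,207): 5 bp
  [207,214): 7 bp
  [214,220): 6 bp
  [220,225): 5 bp
  [225,230): 5 bp
  [230,234): 4 bp
  [234,247): 13 bp
  [247,256): 9 bp

[4,4,4,4,5,5,5,5,5,6,6,6,6,7,7,8,8,8,9,9,9,10,12,13,13,14,14,15,35]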